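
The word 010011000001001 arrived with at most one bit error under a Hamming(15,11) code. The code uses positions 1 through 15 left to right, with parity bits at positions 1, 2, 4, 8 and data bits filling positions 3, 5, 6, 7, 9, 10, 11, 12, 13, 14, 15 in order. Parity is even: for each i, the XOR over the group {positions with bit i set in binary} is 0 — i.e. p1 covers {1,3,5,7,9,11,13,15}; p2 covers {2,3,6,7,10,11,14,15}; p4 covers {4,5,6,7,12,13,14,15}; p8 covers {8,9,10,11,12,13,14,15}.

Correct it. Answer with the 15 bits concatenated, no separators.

s1 (pos 1,3,5,7,9,11,13,15): 0⊕0⊕1⊕0⊕0⊕0⊕0⊕1 = 0
s2 (pos 2,3,6,7,10,11,14,15): 1⊕0⊕1⊕0⊕0⊕0⊕0⊕1 = 1
s4 (pos 4,5,6,7,12,13,14,15): 0⊕1⊕1⊕0⊕1⊕0⊕0⊕1 = 0
s8 (pos 8,9,10,11,12,13,14,15): 0⊕0⊕0⊕0⊕1⊕0⊕0⊕1 = 0
Syndrome s8…s1 = 0010 → error at position 2.
Flip position 2: 010011000001001 → 000011000001001

000011000001001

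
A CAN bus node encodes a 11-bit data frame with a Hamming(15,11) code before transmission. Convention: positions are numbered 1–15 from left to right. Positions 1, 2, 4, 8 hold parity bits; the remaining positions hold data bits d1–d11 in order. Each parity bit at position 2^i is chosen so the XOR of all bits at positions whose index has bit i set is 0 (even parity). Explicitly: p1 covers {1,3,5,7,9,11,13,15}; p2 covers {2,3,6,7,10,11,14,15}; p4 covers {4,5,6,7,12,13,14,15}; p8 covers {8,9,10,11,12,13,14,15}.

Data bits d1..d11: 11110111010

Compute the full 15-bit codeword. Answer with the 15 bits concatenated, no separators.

001111100111010

Place data at non-parity positions: p1 p2 1 p4 1 1 1 p8 0 1 1 1 0 1 0
p1 (pos 1,3,5,7,9,11,13,15): XOR of data positions = 1⊕1⊕1⊕0⊕1⊕0⊕0 = 0
p2 (pos 2,3,6,7,10,11,14,15): XOR of data positions = 1⊕1⊕1⊕1⊕1⊕1⊕0 = 0
p4 (pos 4,5,6,7,12,13,14,15): XOR of data positions = 1⊕1⊕1⊕1⊕0⊕1⊕0 = 1
p8 (pos 8,9,10,11,12,13,14,15): XOR of data positions = 0⊕1⊕1⊕1⊕0⊕1⊕0 = 0
Codeword: 001111100111010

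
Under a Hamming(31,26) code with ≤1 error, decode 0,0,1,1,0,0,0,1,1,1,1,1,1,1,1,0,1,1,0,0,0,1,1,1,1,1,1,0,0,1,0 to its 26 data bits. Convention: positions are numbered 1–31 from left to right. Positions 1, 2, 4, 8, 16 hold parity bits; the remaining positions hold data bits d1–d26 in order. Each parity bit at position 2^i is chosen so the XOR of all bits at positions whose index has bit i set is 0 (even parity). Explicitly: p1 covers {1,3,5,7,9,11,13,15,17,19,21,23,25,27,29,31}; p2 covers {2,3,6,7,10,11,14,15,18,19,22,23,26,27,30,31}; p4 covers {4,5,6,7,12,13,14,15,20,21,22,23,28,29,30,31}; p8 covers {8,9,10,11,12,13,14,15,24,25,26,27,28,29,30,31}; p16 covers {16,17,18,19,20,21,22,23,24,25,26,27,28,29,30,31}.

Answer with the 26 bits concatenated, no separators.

10001111111110001111100010

s1 (pos 1,3,5,7,9,11,13,15,17,19,21,23,25,27,29,31): 0⊕1⊕0⊕0⊕1⊕1⊕1⊕1⊕1⊕0⊕0⊕1⊕1⊕1⊕0⊕0 = 1
s2 (pos 2,3,6,7,10,11,14,15,18,19,22,23,26,27,30,31): 0⊕1⊕0⊕0⊕1⊕1⊕1⊕1⊕1⊕0⊕1⊕1⊕1⊕1⊕1⊕0 = 1
s4 (pos 4,5,6,7,12,13,14,15,20,21,22,23,28,29,30,31): 1⊕0⊕0⊕0⊕1⊕1⊕1⊕1⊕0⊕0⊕1⊕1⊕0⊕0⊕1⊕0 = 0
s8 (pos 8,9,10,11,12,13,14,15,24,25,26,27,28,29,30,31): 1⊕1⊕1⊕1⊕1⊕1⊕1⊕1⊕1⊕1⊕1⊕1⊕0⊕0⊕1⊕0 = 1
s16 (pos 16,17,18,19,20,21,22,23,24,25,26,27,28,29,30,31): 0⊕1⊕1⊕0⊕0⊕0⊕1⊕1⊕1⊕1⊕1⊕1⊕0⊕0⊕1⊕0 = 1
Syndrome s16…s1 = 11011 → error at position 27.
Flip position 27: 0011000111111110110001111110010 → 0011000111111110110001111100010
Read data bits from positions 3,5,6,7,9,10,11,12,13,14,15,17,18,19,20,21,22,23,24,25,26,27,28,29,30,31: 10001111111110001111100010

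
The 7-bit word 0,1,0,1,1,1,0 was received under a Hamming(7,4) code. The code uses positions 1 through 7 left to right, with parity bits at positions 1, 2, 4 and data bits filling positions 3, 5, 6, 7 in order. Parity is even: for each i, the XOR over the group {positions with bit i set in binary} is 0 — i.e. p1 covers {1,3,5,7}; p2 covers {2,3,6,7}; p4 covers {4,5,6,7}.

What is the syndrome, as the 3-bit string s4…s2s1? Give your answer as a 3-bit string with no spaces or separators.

101

s1 (pos 1,3,5,7): 0⊕0⊕1⊕0 = 1
s2 (pos 2,3,6,7): 1⊕0⊕1⊕0 = 0
s4 (pos 4,5,6,7): 1⊕1⊕1⊕0 = 1
Syndrome s4…s1 = 101 → error at position 5.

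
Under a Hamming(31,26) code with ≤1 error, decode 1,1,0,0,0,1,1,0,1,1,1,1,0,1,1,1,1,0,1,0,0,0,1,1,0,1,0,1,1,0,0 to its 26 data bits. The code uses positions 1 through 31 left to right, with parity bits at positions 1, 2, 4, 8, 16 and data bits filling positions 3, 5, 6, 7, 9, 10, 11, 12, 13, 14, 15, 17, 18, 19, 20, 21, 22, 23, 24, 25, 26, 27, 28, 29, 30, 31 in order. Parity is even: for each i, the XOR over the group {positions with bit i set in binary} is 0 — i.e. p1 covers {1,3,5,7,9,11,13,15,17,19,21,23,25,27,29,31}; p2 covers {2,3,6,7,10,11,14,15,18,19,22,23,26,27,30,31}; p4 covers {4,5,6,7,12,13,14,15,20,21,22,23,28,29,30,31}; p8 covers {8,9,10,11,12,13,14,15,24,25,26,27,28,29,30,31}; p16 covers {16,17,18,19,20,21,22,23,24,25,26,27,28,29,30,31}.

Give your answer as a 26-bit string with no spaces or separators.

s1 (pos 1,3,5,7,9,11,13,15,17,19,21,23,25,27,29,31): 1⊕0⊕0⊕1⊕1⊕1⊕0⊕1⊕1⊕1⊕0⊕1⊕0⊕0⊕1⊕0 = 1
s2 (pos 2,3,6,7,10,11,14,15,18,19,22,23,26,27,30,31): 1⊕0⊕1⊕1⊕1⊕1⊕1⊕1⊕0⊕1⊕0⊕1⊕1⊕0⊕0⊕0 = 0
s4 (pos 4,5,6,7,12,13,14,15,20,21,22,23,28,29,30,31): 0⊕0⊕1⊕1⊕1⊕0⊕1⊕1⊕0⊕0⊕0⊕1⊕1⊕1⊕0⊕0 = 0
s8 (pos 8,9,10,11,12,13,14,15,24,25,26,27,28,29,30,31): 0⊕1⊕1⊕1⊕1⊕0⊕1⊕1⊕1⊕0⊕1⊕0⊕1⊕1⊕0⊕0 = 0
s16 (pos 16,17,18,19,20,21,22,23,24,25,26,27,28,29,30,31): 1⊕1⊕0⊕1⊕0⊕0⊕0⊕1⊕1⊕0⊕1⊕0⊕1⊕1⊕0⊕0 = 0
Syndrome s16…s1 = 00001 → error at position 1.
Flip position 1: 1100011011110111101000110101100 → 0100011011110111101000110101100
Read data bits from positions 3,5,6,7,9,10,11,12,13,14,15,17,18,19,20,21,22,23,24,25,26,27,28,29,30,31: 00111111011101000110101100

00111111011101000110101100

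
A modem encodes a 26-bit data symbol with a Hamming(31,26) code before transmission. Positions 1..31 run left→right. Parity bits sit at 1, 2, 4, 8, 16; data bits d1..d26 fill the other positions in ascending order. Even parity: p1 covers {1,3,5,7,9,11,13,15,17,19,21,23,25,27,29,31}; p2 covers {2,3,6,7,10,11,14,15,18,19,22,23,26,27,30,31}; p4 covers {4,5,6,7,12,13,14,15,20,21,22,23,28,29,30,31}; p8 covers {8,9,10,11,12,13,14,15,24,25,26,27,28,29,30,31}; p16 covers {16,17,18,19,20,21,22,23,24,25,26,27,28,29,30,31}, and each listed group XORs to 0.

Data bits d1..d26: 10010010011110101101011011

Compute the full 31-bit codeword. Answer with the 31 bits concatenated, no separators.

Place data at non-parity positions: p1 p2 1 p4 0 0 1 p8 0 0 1 0 0 1 1 p16 1 1 0 1 0 1 1 0 1 0 1 1 0 1 1
p1 (pos 1,3,5,7,9,11,13,15,17,19,21,23,25,27,29,31): XOR of data positions = 1⊕0⊕1⊕0⊕1⊕0⊕1⊕1⊕0⊕0⊕1⊕1⊕1⊕0⊕1 = 1
p2 (pos 2,3,6,7,10,11,14,15,18,19,22,23,26,27,30,31): XOR of data positions = 1⊕0⊕1⊕0⊕1⊕1⊕1⊕1⊕0⊕1⊕1⊕0⊕1⊕1⊕1 = 1
p4 (pos 4,5,6,7,12,13,14,15,20,21,22,23,28,29,30,31): XOR of data positions = 0⊕0⊕1⊕0⊕0⊕1⊕1⊕1⊕0⊕1⊕1⊕1⊕0⊕1⊕1 = 1
p8 (pos 8,9,10,11,12,13,14,15,24,25,26,27,28,29,30,31): XOR of data positions = 0⊕0⊕1⊕0⊕0⊕1⊕1⊕0⊕1⊕0⊕1⊕1⊕0⊕1⊕1 = 0
p16 (pos 16,17,18,19,20,21,22,23,24,25,26,27,28,29,30,31): XOR of data positions = 1⊕1⊕0⊕1⊕0⊕1⊕1⊕0⊕1⊕0⊕1⊕1⊕0⊕1⊕1 = 0
Codeword: 1111001000100110110101101011011

1111001000100110110101101011011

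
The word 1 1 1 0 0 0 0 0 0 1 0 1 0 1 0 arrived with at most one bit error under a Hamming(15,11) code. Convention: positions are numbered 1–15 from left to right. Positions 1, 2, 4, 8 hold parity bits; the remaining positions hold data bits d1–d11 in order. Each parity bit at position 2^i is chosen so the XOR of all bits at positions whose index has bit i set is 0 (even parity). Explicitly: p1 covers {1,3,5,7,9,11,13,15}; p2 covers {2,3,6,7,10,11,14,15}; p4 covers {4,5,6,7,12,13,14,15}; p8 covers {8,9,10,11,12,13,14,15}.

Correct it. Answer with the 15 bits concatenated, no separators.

111000010101010

s1 (pos 1,3,5,7,9,11,13,15): 1⊕1⊕0⊕0⊕0⊕0⊕0⊕0 = 0
s2 (pos 2,3,6,7,10,11,14,15): 1⊕1⊕0⊕0⊕1⊕0⊕1⊕0 = 0
s4 (pos 4,5,6,7,12,13,14,15): 0⊕0⊕0⊕0⊕1⊕0⊕1⊕0 = 0
s8 (pos 8,9,10,11,12,13,14,15): 0⊕0⊕1⊕0⊕1⊕0⊕1⊕0 = 1
Syndrome s8…s1 = 1000 → error at position 8.
Flip position 8: 111000000101010 → 111000010101010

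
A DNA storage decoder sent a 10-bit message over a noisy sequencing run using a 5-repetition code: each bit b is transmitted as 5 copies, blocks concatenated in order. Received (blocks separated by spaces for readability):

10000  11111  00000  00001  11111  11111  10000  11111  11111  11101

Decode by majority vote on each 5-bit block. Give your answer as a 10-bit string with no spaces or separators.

Block 1 (10000): 1 one → 0
Block 2 (11111): 5 ones → 1
Block 3 (00000): 0 ones → 0
Block 4 (00001): 1 one → 0
Block 5 (11111): 5 ones → 1
Block 6 (11111): 5 ones → 1
Block 7 (10000): 1 one → 0
Block 8 (11111): 5 ones → 1
Block 9 (11111): 5 ones → 1
Block 10 (11101): 4 ones → 1

0100110111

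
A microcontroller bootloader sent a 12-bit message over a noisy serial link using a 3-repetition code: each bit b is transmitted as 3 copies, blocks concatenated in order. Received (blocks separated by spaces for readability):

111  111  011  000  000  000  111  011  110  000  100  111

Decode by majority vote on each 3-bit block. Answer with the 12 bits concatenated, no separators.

Block 1 (111): 3 ones → 1
Block 2 (111): 3 ones → 1
Block 3 (011): 2 ones → 1
Block 4 (000): 0 ones → 0
Block 5 (000): 0 ones → 0
Block 6 (000): 0 ones → 0
Block 7 (111): 3 ones → 1
Block 8 (011): 2 ones → 1
Block 9 (110): 2 ones → 1
Block 10 (000): 0 ones → 0
Block 11 (100): 1 one → 0
Block 12 (111): 3 ones → 1

111000111001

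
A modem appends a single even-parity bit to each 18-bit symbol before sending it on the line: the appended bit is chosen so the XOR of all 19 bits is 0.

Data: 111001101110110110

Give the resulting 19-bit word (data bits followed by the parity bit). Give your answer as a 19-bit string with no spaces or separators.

1110011011101101100

XOR of the 18 data bits: 1⊕1⊕1⊕0⊕0⊕1⊕1⊕0⊕1⊕1⊕1⊕0⊕1⊕1⊕0⊕1⊕1⊕0 = 0
Parity bit = 0 (so all 19 bits XOR to 0).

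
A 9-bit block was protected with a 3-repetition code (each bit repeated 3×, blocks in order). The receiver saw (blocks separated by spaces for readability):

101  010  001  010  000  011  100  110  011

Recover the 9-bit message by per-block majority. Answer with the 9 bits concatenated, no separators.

Block 1 (101): 2 ones → 1
Block 2 (010): 1 one → 0
Block 3 (001): 1 one → 0
Block 4 (010): 1 one → 0
Block 5 (000): 0 ones → 0
Block 6 (011): 2 ones → 1
Block 7 (100): 1 one → 0
Block 8 (110): 2 ones → 1
Block 9 (011): 2 ones → 1

100001011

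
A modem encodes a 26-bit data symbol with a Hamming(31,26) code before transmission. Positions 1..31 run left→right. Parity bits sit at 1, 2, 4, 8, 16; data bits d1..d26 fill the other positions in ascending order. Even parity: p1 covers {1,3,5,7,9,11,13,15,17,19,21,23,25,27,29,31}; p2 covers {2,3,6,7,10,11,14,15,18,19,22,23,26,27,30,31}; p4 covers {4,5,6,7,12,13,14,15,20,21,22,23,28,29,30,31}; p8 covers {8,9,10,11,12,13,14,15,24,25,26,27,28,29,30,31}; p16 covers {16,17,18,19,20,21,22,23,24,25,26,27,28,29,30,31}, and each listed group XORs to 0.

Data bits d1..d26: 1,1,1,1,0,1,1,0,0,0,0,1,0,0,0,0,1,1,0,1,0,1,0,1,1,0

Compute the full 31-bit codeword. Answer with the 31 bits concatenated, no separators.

1111111001100001100001101010110

Place data at non-parity positions: p1 p2 1 p4 1 1 1 p8 0 1 1 0 0 0 0 p16 1 0 0 0 0 1 1 0 1 0 1 0 1 1 0
p1 (pos 1,3,5,7,9,11,13,15,17,19,21,23,25,27,29,31): XOR of data positions = 1⊕1⊕1⊕0⊕1⊕0⊕0⊕1⊕0⊕0⊕1⊕1⊕1⊕1⊕0 = 1
p2 (pos 2,3,6,7,10,11,14,15,18,19,22,23,26,27,30,31): XOR of data positions = 1⊕1⊕1⊕1⊕1⊕0⊕0⊕0⊕0⊕1⊕1⊕0⊕1⊕1⊕0 = 1
p4 (pos 4,5,6,7,12,13,14,15,20,21,22,23,28,29,30,31): XOR of data positions = 1⊕1⊕1⊕0⊕0⊕0⊕0⊕0⊕0⊕1⊕1⊕0⊕1⊕1⊕0 = 1
p8 (pos 8,9,10,11,12,13,14,15,24,25,26,27,28,29,30,31): XOR of data positions = 0⊕1⊕1⊕0⊕0⊕0⊕0⊕0⊕1⊕0⊕1⊕0⊕1⊕1⊕0 = 0
p16 (pos 16,17,18,19,20,21,22,23,24,25,26,27,28,29,30,31): XOR of data positions = 1⊕0⊕0⊕0⊕0⊕1⊕1⊕0⊕1⊕0⊕1⊕0⊕1⊕1⊕0 = 1
Codeword: 1111111001100001100001101010110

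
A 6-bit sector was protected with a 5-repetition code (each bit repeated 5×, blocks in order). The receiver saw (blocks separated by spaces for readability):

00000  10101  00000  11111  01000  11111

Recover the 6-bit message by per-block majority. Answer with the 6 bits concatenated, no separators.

Block 1 (00000): 0 ones → 0
Block 2 (10101): 3 ones → 1
Block 3 (00000): 0 ones → 0
Block 4 (11111): 5 ones → 1
Block 5 (01000): 1 one → 0
Block 6 (11111): 5 ones → 1

010101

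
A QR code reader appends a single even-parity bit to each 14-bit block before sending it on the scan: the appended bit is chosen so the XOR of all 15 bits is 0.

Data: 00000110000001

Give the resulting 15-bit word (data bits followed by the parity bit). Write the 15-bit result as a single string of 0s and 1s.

000001100000011

XOR of the 14 data bits: 0⊕0⊕0⊕0⊕0⊕1⊕1⊕0⊕0⊕0⊕0⊕0⊕0⊕1 = 1
Parity bit = 1 (so all 15 bits XOR to 0).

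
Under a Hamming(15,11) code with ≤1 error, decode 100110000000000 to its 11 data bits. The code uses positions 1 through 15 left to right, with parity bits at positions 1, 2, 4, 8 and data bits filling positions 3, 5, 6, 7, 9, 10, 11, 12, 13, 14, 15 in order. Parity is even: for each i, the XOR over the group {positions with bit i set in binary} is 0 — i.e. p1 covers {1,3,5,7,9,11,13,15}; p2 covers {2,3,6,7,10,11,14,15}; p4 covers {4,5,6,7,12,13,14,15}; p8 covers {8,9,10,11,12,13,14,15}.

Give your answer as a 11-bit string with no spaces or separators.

01000000000

s1 (pos 1,3,5,7,9,11,13,15): 1⊕0⊕1⊕0⊕0⊕0⊕0⊕0 = 0
s2 (pos 2,3,6,7,10,11,14,15): 0⊕0⊕0⊕0⊕0⊕0⊕0⊕0 = 0
s4 (pos 4,5,6,7,12,13,14,15): 1⊕1⊕0⊕0⊕0⊕0⊕0⊕0 = 0
s8 (pos 8,9,10,11,12,13,14,15): 0⊕0⊕0⊕0⊕0⊕0⊕0⊕0 = 0
Syndrome s8…s1 = 0000 → no error.
Read data bits from positions 3,5,6,7,9,10,11,12,13,14,15: 01000000000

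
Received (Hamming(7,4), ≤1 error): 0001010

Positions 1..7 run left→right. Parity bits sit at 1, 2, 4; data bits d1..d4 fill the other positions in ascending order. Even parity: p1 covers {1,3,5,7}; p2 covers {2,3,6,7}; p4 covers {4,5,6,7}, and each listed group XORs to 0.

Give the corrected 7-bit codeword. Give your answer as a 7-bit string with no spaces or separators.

0101010

s1 (pos 1,3,5,7): 0⊕0⊕0⊕0 = 0
s2 (pos 2,3,6,7): 0⊕0⊕1⊕0 = 1
s4 (pos 4,5,6,7): 1⊕0⊕1⊕0 = 0
Syndrome s4…s1 = 010 → error at position 2.
Flip position 2: 0001010 → 0101010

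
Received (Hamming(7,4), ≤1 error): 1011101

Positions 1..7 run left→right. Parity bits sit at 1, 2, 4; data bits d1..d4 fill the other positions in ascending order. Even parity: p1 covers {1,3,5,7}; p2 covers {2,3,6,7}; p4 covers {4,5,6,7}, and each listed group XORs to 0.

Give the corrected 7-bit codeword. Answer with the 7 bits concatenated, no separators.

1010101

s1 (pos 1,3,5,7): 1⊕1⊕1⊕1 = 0
s2 (pos 2,3,6,7): 0⊕1⊕0⊕1 = 0
s4 (pos 4,5,6,7): 1⊕1⊕0⊕1 = 1
Syndrome s4…s1 = 100 → error at position 4.
Flip position 4: 1011101 → 1010101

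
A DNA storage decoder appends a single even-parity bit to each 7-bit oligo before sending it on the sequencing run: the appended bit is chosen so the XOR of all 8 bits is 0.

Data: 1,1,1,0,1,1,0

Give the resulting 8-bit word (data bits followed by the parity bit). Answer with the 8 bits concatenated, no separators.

XOR of the 7 data bits: 1⊕1⊕1⊕0⊕1⊕1⊕0 = 1
Parity bit = 1 (so all 8 bits XOR to 0).

11101101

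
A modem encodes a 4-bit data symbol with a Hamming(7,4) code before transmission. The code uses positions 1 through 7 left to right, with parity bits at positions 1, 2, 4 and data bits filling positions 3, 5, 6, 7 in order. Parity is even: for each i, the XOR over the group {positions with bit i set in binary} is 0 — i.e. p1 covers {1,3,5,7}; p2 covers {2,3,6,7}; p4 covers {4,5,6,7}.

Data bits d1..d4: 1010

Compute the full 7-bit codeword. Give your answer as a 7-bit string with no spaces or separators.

1011010

Place data at non-parity positions: p1 p2 1 p4 0 1 0
p1 (pos 1,3,5,7): XOR of data positions = 1⊕0⊕0 = 1
p2 (pos 2,3,6,7): XOR of data positions = 1⊕1⊕0 = 0
p4 (pos 4,5,6,7): XOR of data positions = 0⊕1⊕0 = 1
Codeword: 1011010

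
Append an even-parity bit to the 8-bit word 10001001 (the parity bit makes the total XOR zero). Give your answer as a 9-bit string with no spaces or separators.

XOR of the 8 data bits: 1⊕0⊕0⊕0⊕1⊕0⊕0⊕1 = 1
Parity bit = 1 (so all 9 bits XOR to 0).

100010011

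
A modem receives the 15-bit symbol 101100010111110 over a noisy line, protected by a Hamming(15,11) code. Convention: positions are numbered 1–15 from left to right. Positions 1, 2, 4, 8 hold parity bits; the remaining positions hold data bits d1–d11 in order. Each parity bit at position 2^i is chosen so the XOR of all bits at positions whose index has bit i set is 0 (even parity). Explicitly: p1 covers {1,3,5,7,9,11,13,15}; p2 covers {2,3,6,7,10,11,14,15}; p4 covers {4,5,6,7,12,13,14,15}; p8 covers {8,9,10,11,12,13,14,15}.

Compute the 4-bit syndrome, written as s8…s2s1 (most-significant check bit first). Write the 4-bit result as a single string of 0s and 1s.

0000

s1 (pos 1,3,5,7,9,11,13,15): 1⊕1⊕0⊕0⊕0⊕1⊕1⊕0 = 0
s2 (pos 2,3,6,7,10,11,14,15): 0⊕1⊕0⊕0⊕1⊕1⊕1⊕0 = 0
s4 (pos 4,5,6,7,12,13,14,15): 1⊕0⊕0⊕0⊕1⊕1⊕1⊕0 = 0
s8 (pos 8,9,10,11,12,13,14,15): 1⊕0⊕1⊕1⊕1⊕1⊕1⊕0 = 0
Syndrome s8…s1 = 0000 → no error.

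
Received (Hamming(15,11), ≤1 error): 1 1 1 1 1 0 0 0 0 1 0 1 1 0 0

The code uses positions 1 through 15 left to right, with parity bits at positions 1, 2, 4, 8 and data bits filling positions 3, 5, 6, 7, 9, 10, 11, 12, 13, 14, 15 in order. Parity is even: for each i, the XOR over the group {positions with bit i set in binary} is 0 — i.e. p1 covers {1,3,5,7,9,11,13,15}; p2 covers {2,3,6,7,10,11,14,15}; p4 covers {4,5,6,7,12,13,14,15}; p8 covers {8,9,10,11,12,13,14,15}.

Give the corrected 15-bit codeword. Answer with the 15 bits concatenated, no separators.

111110000001100

s1 (pos 1,3,5,7,9,11,13,15): 1⊕1⊕1⊕0⊕0⊕0⊕1⊕0 = 0
s2 (pos 2,3,6,7,10,11,14,15): 1⊕1⊕0⊕0⊕1⊕0⊕0⊕0 = 1
s4 (pos 4,5,6,7,12,13,14,15): 1⊕1⊕0⊕0⊕1⊕1⊕0⊕0 = 0
s8 (pos 8,9,10,11,12,13,14,15): 0⊕0⊕1⊕0⊕1⊕1⊕0⊕0 = 1
Syndrome s8…s1 = 1010 → error at position 10.
Flip position 10: 111110000101100 → 111110000001100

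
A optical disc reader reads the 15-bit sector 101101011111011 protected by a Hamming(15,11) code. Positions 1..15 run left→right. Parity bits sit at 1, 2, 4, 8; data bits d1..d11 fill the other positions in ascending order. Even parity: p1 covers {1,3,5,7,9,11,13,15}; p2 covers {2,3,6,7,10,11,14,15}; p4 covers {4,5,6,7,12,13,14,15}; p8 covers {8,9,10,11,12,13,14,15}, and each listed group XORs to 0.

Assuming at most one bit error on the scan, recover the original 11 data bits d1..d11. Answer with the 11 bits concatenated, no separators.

s1 (pos 1,3,5,7,9,11,13,15): 1⊕1⊕0⊕0⊕1⊕1⊕0⊕1 = 1
s2 (pos 2,3,6,7,10,11,14,15): 0⊕1⊕1⊕0⊕1⊕1⊕1⊕1 = 0
s4 (pos 4,5,6,7,12,13,14,15): 1⊕0⊕1⊕0⊕1⊕0⊕1⊕1 = 1
s8 (pos 8,9,10,11,12,13,14,15): 1⊕1⊕1⊕1⊕1⊕0⊕1⊕1 = 1
Syndrome s8…s1 = 1101 → error at position 13.
Flip position 13: 101101011111011 → 101101011111111
Read data bits from positions 3,5,6,7,9,10,11,12,13,14,15: 10101111111

10101111111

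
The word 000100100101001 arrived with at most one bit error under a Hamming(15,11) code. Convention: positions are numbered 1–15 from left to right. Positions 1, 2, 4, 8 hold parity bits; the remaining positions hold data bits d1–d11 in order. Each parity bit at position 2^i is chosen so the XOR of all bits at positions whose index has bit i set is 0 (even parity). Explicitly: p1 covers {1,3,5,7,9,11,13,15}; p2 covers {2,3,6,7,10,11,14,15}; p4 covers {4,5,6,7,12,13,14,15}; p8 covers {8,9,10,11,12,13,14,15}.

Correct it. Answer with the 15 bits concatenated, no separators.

s1 (pos 1,3,5,7,9,11,13,15): 0⊕0⊕0⊕1⊕0⊕0⊕0⊕1 = 0
s2 (pos 2,3,6,7,10,11,14,15): 0⊕0⊕0⊕1⊕1⊕0⊕0⊕1 = 1
s4 (pos 4,5,6,7,12,13,14,15): 1⊕0⊕0⊕1⊕1⊕0⊕0⊕1 = 0
s8 (pos 8,9,10,11,12,13,14,15): 0⊕0⊕1⊕0⊕1⊕0⊕0⊕1 = 1
Syndrome s8…s1 = 1010 → error at position 10.
Flip position 10: 000100100101001 → 000100100001001

000100100001001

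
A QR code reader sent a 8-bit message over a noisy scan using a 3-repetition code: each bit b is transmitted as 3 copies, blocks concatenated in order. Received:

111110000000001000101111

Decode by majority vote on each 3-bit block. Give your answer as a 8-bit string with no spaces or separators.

11000011

Block 1 (111): 3 ones → 1
Block 2 (110): 2 ones → 1
Block 3 (000): 0 ones → 0
Block 4 (000): 0 ones → 0
Block 5 (001): 1 one → 0
Block 6 (000): 0 ones → 0
Block 7 (101): 2 ones → 1
Block 8 (111): 3 ones → 1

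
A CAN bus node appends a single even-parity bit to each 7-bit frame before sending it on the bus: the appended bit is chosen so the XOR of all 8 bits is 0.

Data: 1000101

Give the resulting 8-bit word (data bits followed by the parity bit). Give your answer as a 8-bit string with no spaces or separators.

XOR of the 7 data bits: 1⊕0⊕0⊕0⊕1⊕0⊕1 = 1
Parity bit = 1 (so all 8 bits XOR to 0).

10001011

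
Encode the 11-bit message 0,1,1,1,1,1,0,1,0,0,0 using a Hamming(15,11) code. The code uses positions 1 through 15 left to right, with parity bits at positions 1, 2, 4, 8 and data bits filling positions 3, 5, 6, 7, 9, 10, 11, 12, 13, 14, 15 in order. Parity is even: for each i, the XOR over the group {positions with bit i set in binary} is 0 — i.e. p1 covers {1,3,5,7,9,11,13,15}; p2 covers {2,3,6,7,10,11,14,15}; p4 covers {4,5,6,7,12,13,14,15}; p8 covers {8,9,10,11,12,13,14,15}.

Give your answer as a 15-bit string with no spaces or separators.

Place data at non-parity positions: p1 p2 0 p4 1 1 1 p8 1 1 0 1 0 0 0
p1 (pos 1,3,5,7,9,11,13,15): XOR of data positions = 0⊕1⊕1⊕1⊕0⊕0⊕0 = 1
p2 (pos 2,3,6,7,10,11,14,15): XOR of data positions = 0⊕1⊕1⊕1⊕0⊕0⊕0 = 1
p4 (pos 4,5,6,7,12,13,14,15): XOR of data positions = 1⊕1⊕1⊕1⊕0⊕0⊕0 = 0
p8 (pos 8,9,10,11,12,13,14,15): XOR of data positions = 1⊕1⊕0⊕1⊕0⊕0⊕0 = 1
Codeword: 110011111101000

110011111101000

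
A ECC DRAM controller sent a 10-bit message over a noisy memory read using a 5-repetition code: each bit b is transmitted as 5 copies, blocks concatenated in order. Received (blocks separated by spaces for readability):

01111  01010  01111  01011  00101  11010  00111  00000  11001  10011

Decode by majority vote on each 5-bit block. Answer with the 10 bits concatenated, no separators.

1011011011

Block 1 (01111): 4 ones → 1
Block 2 (01010): 2 ones → 0
Block 3 (01111): 4 ones → 1
Block 4 (01011): 3 ones → 1
Block 5 (00101): 2 ones → 0
Block 6 (11010): 3 ones → 1
Block 7 (00111): 3 ones → 1
Block 8 (00000): 0 ones → 0
Block 9 (11001): 3 ones → 1
Block 10 (10011): 3 ones → 1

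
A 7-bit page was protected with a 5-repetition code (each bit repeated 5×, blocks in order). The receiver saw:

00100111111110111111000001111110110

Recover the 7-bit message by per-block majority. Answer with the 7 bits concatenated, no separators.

Block 1 (00100): 1 one → 0
Block 2 (11111): 5 ones → 1
Block 3 (11101): 4 ones → 1
Block 4 (11111): 5 ones → 1
Block 5 (00000): 0 ones → 0
Block 6 (11111): 5 ones → 1
Block 7 (10110): 3 ones → 1

0111011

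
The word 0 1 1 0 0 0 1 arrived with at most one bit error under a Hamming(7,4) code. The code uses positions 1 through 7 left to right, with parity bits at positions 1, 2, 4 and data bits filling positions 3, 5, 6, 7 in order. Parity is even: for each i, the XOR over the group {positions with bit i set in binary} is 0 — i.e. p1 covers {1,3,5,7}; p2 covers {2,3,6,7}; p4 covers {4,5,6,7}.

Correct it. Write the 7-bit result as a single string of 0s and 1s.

0110011

s1 (pos 1,3,5,7): 0⊕1⊕0⊕1 = 0
s2 (pos 2,3,6,7): 1⊕1⊕0⊕1 = 1
s4 (pos 4,5,6,7): 0⊕0⊕0⊕1 = 1
Syndrome s4…s1 = 110 → error at position 6.
Flip position 6: 0110001 → 0110011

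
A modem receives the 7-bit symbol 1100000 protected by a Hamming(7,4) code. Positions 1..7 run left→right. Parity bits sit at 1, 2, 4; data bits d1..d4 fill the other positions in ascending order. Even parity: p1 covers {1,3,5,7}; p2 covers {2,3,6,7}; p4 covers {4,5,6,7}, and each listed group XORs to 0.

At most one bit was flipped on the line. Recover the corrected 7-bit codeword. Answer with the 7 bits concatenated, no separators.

1110000

s1 (pos 1,3,5,7): 1⊕0⊕0⊕0 = 1
s2 (pos 2,3,6,7): 1⊕0⊕0⊕0 = 1
s4 (pos 4,5,6,7): 0⊕0⊕0⊕0 = 0
Syndrome s4…s1 = 011 → error at position 3.
Flip position 3: 1100000 → 1110000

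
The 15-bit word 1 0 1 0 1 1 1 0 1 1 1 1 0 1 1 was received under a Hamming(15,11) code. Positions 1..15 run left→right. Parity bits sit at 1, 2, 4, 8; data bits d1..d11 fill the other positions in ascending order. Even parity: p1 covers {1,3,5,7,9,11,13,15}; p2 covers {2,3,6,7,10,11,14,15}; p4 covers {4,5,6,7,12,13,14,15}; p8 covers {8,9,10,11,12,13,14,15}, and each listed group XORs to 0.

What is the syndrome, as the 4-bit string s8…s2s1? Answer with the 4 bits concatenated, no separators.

0011

s1 (pos 1,3,5,7,9,11,13,15): 1⊕1⊕1⊕1⊕1⊕1⊕0⊕1 = 1
s2 (pos 2,3,6,7,10,11,14,15): 0⊕1⊕1⊕1⊕1⊕1⊕1⊕1 = 1
s4 (pos 4,5,6,7,12,13,14,15): 0⊕1⊕1⊕1⊕1⊕0⊕1⊕1 = 0
s8 (pos 8,9,10,11,12,13,14,15): 0⊕1⊕1⊕1⊕1⊕0⊕1⊕1 = 0
Syndrome s8…s1 = 0011 → error at position 3.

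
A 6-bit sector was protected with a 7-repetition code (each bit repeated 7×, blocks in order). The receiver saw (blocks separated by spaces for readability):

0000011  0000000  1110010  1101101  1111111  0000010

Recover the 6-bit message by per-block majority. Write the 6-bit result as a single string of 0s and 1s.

001110

Block 1 (0000011): 2 ones → 0
Block 2 (0000000): 0 ones → 0
Block 3 (1110010): 4 ones → 1
Block 4 (1101101): 5 ones → 1
Block 5 (1111111): 7 ones → 1
Block 6 (0000010): 1 one → 0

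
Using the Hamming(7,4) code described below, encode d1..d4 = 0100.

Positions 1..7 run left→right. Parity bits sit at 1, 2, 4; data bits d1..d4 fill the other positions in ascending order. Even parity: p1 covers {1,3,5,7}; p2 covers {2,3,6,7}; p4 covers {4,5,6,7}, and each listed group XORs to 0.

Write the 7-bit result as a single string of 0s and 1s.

Place data at non-parity positions: p1 p2 0 p4 1 0 0
p1 (pos 1,3,5,7): XOR of data positions = 0⊕1⊕0 = 1
p2 (pos 2,3,6,7): XOR of data positions = 0⊕0⊕0 = 0
p4 (pos 4,5,6,7): XOR of data positions = 1⊕0⊕0 = 1
Codeword: 1001100

1001100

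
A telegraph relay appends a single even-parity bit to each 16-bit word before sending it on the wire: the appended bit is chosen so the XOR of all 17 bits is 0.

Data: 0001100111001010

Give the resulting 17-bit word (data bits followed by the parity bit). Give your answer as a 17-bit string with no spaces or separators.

XOR of the 16 data bits: 0⊕0⊕0⊕1⊕1⊕0⊕0⊕1⊕1⊕1⊕0⊕0⊕1⊕0⊕1⊕0 = 1
Parity bit = 1 (so all 17 bits XOR to 0).

00011001110010101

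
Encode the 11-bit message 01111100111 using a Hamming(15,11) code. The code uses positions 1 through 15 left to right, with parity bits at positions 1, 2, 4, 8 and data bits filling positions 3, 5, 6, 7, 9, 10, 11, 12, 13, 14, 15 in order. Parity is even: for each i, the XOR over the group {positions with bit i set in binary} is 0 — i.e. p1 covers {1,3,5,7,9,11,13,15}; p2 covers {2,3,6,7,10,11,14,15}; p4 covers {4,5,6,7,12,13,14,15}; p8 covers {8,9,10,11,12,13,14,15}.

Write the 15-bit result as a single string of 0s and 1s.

110011111100111

Place data at non-parity positions: p1 p2 0 p4 1 1 1 p8 1 1 0 0 1 1 1
p1 (pos 1,3,5,7,9,11,13,15): XOR of data positions = 0⊕1⊕1⊕1⊕0⊕1⊕1 = 1
p2 (pos 2,3,6,7,10,11,14,15): XOR of data positions = 0⊕1⊕1⊕1⊕0⊕1⊕1 = 1
p4 (pos 4,5,6,7,12,13,14,15): XOR of data positions = 1⊕1⊕1⊕0⊕1⊕1⊕1 = 0
p8 (pos 8,9,10,11,12,13,14,15): XOR of data positions = 1⊕1⊕0⊕0⊕1⊕1⊕1 = 1
Codeword: 110011111100111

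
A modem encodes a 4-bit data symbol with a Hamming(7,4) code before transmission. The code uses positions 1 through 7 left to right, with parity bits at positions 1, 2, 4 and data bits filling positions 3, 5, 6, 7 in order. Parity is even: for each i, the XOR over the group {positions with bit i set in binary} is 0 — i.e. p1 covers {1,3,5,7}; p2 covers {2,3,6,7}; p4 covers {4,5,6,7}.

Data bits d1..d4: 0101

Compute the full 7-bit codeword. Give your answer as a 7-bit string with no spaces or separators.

0100101

Place data at non-parity positions: p1 p2 0 p4 1 0 1
p1 (pos 1,3,5,7): XOR of data positions = 0⊕1⊕1 = 0
p2 (pos 2,3,6,7): XOR of data positions = 0⊕0⊕1 = 1
p4 (pos 4,5,6,7): XOR of data positions = 1⊕0⊕1 = 0
Codeword: 0100101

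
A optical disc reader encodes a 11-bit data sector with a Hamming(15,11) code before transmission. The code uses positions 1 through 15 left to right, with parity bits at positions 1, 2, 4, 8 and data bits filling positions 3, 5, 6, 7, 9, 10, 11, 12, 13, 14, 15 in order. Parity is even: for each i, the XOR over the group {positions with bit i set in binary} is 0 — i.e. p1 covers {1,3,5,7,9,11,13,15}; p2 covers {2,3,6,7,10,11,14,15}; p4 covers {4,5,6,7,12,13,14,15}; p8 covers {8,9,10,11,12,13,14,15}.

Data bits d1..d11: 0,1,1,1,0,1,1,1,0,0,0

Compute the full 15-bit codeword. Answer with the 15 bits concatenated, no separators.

100011110111000

Place data at non-parity positions: p1 p2 0 p4 1 1 1 p8 0 1 1 1 0 0 0
p1 (pos 1,3,5,7,9,11,13,15): XOR of data positions = 0⊕1⊕1⊕0⊕1⊕0⊕0 = 1
p2 (pos 2,3,6,7,10,11,14,15): XOR of data positions = 0⊕1⊕1⊕1⊕1⊕0⊕0 = 0
p4 (pos 4,5,6,7,12,13,14,15): XOR of data positions = 1⊕1⊕1⊕1⊕0⊕0⊕0 = 0
p8 (pos 8,9,10,11,12,13,14,15): XOR of data positions = 0⊕1⊕1⊕1⊕0⊕0⊕0 = 1
Codeword: 100011110111000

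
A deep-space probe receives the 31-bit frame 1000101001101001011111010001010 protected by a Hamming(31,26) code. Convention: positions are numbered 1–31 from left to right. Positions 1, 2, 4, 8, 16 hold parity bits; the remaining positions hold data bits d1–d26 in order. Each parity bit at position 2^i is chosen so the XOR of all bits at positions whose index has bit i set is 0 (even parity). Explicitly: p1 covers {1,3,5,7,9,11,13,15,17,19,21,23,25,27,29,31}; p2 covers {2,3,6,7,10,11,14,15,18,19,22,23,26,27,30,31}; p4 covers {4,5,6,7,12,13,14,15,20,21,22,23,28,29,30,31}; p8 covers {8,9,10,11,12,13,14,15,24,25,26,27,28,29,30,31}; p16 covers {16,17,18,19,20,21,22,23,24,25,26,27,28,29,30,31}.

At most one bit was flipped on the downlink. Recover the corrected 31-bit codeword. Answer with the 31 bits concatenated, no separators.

s1 (pos 1,3,5,7,9,11,13,15,17,19,21,23,25,27,29,31): 1⊕0⊕1⊕1⊕0⊕1⊕1⊕0⊕0⊕1⊕1⊕0⊕0⊕0⊕0⊕0 = 1
s2 (pos 2,3,6,7,10,11,14,15,18,19,22,23,26,27,30,31): 0⊕0⊕0⊕1⊕1⊕1⊕0⊕0⊕1⊕1⊕1⊕0⊕0⊕0⊕1⊕0 = 1
s4 (pos 4,5,6,7,12,13,14,15,20,21,22,23,28,29,30,31): 0⊕1⊕0⊕1⊕0⊕1⊕0⊕0⊕1⊕1⊕1⊕0⊕1⊕0⊕1⊕0 = 0
s8 (pos 8,9,10,11,12,13,14,15,24,25,26,27,28,29,30,31): 0⊕0⊕1⊕1⊕0⊕1⊕0⊕0⊕1⊕0⊕0⊕0⊕1⊕0⊕1⊕0 = 0
s16 (pos 16,17,18,19,20,21,22,23,24,25,26,27,28,29,30,31): 1⊕0⊕1⊕1⊕1⊕1⊕1⊕0⊕1⊕0⊕0⊕0⊕1⊕0⊕1⊕0 = 1
Syndrome s16…s1 = 10011 → error at position 19.
Flip position 19: 1000101001101001011111010001010 → 1000101001101001010111010001010

1000101001101001010111010001010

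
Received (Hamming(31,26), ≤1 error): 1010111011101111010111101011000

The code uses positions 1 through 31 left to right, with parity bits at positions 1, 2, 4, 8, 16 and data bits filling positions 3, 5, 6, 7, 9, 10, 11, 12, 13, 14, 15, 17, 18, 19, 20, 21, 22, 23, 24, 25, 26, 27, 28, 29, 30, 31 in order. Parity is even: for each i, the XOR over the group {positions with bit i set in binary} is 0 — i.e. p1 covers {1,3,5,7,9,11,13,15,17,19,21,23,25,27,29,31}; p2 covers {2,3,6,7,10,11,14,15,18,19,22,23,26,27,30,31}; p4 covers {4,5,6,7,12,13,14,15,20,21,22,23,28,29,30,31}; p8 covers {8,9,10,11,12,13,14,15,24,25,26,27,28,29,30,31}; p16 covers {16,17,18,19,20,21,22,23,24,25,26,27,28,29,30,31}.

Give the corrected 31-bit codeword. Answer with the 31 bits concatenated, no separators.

1010111011101111010111101011010

s1 (pos 1,3,5,7,9,11,13,15,17,19,21,23,25,27,29,31): 1⊕1⊕1⊕1⊕1⊕1⊕1⊕1⊕0⊕0⊕1⊕1⊕1⊕1⊕0⊕0 = 0
s2 (pos 2,3,6,7,10,11,14,15,18,19,22,23,26,27,30,31): 0⊕1⊕1⊕1⊕1⊕1⊕1⊕1⊕1⊕0⊕1⊕1⊕0⊕1⊕0⊕0 = 1
s4 (pos 4,5,6,7,12,13,14,15,20,21,22,23,28,29,30,31): 0⊕1⊕1⊕1⊕0⊕1⊕1⊕1⊕1⊕1⊕1⊕1⊕1⊕0⊕0⊕0 = 1
s8 (pos 8,9,10,11,12,13,14,15,24,25,26,27,28,29,30,31): 0⊕1⊕1⊕1⊕0⊕1⊕1⊕1⊕0⊕1⊕0⊕1⊕1⊕0⊕0⊕0 = 1
s16 (pos 16,17,18,19,20,21,22,23,24,25,26,27,28,29,30,31): 1⊕0⊕1⊕0⊕1⊕1⊕1⊕1⊕0⊕1⊕0⊕1⊕1⊕0⊕0⊕0 = 1
Syndrome s16…s1 = 11110 → error at position 30.
Flip position 30: 1010111011101111010111101011000 → 1010111011101111010111101011010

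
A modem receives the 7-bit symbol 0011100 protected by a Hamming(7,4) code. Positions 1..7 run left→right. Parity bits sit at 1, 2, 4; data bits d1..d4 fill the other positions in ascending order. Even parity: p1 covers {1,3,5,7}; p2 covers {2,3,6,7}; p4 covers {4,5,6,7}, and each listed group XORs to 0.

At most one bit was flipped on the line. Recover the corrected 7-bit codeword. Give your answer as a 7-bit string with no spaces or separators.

0111100

s1 (pos 1,3,5,7): 0⊕1⊕1⊕0 = 0
s2 (pos 2,3,6,7): 0⊕1⊕0⊕0 = 1
s4 (pos 4,5,6,7): 1⊕1⊕0⊕0 = 0
Syndrome s4…s1 = 010 → error at position 2.
Flip position 2: 0011100 → 0111100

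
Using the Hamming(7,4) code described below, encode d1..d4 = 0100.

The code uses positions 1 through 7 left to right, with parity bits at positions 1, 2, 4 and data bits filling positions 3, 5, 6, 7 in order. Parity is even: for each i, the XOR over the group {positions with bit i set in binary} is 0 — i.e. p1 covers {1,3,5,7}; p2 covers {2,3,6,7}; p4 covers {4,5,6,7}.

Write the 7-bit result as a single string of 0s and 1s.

Place data at non-parity positions: p1 p2 0 p4 1 0 0
p1 (pos 1,3,5,7): XOR of data positions = 0⊕1⊕0 = 1
p2 (pos 2,3,6,7): XOR of data positions = 0⊕0⊕0 = 0
p4 (pos 4,5,6,7): XOR of data positions = 1⊕0⊕0 = 1
Codeword: 1001100

1001100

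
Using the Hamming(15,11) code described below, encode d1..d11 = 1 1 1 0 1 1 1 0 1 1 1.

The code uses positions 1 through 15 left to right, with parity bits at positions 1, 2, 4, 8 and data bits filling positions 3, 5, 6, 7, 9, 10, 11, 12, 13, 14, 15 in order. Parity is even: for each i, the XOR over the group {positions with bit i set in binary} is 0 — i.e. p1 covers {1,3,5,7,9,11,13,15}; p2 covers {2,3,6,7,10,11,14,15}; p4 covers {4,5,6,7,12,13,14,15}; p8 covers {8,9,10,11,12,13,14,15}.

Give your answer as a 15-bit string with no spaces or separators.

001111001110111

Place data at non-parity positions: p1 p2 1 p4 1 1 0 p8 1 1 1 0 1 1 1
p1 (pos 1,3,5,7,9,11,13,15): XOR of data positions = 1⊕1⊕0⊕1⊕1⊕1⊕1 = 0
p2 (pos 2,3,6,7,10,11,14,15): XOR of data positions = 1⊕1⊕0⊕1⊕1⊕1⊕1 = 0
p4 (pos 4,5,6,7,12,13,14,15): XOR of data positions = 1⊕1⊕0⊕0⊕1⊕1⊕1 = 1
p8 (pos 8,9,10,11,12,13,14,15): XOR of data positions = 1⊕1⊕1⊕0⊕1⊕1⊕1 = 0
Codeword: 001111001110111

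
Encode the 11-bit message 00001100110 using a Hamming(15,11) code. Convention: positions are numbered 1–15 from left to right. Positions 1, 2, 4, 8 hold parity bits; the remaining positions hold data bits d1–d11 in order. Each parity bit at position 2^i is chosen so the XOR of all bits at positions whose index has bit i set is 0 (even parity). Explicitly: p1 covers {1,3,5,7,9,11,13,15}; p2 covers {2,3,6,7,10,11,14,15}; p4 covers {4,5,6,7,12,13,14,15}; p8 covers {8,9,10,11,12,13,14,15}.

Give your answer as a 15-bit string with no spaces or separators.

Place data at non-parity positions: p1 p2 0 p4 0 0 0 p8 1 1 0 0 1 1 0
p1 (pos 1,3,5,7,9,11,13,15): XOR of data positions = 0⊕0⊕0⊕1⊕0⊕1⊕0 = 0
p2 (pos 2,3,6,7,10,11,14,15): XOR of data positions = 0⊕0⊕0⊕1⊕0⊕1⊕0 = 0
p4 (pos 4,5,6,7,12,13,14,15): XOR of data positions = 0⊕0⊕0⊕0⊕1⊕1⊕0 = 0
p8 (pos 8,9,10,11,12,13,14,15): XOR of data positions = 1⊕1⊕0⊕0⊕1⊕1⊕0 = 0
Codeword: 000000001100110

000000001100110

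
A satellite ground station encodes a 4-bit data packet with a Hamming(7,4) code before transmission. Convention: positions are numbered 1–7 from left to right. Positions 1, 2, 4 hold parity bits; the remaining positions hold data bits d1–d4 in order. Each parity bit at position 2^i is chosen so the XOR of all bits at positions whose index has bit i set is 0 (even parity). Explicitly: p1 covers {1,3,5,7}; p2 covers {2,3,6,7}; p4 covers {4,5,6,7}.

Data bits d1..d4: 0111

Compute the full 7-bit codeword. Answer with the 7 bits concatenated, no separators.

0001111

Place data at non-parity positions: p1 p2 0 p4 1 1 1
p1 (pos 1,3,5,7): XOR of data positions = 0⊕1⊕1 = 0
p2 (pos 2,3,6,7): XOR of data positions = 0⊕1⊕1 = 0
p4 (pos 4,5,6,7): XOR of data positions = 1⊕1⊕1 = 1
Codeword: 0001111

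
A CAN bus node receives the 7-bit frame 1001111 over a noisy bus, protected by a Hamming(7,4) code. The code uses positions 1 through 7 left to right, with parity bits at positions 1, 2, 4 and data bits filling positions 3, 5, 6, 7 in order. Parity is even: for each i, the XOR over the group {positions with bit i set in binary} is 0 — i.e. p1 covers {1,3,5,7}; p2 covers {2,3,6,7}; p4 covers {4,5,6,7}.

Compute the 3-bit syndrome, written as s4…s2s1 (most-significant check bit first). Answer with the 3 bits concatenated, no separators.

s1 (pos 1,3,5,7): 1⊕0⊕1⊕1 = 1
s2 (pos 2,3,6,7): 0⊕0⊕1⊕1 = 0
s4 (pos 4,5,6,7): 1⊕1⊕1⊕1 = 0
Syndrome s4…s1 = 001 → error at position 1.

001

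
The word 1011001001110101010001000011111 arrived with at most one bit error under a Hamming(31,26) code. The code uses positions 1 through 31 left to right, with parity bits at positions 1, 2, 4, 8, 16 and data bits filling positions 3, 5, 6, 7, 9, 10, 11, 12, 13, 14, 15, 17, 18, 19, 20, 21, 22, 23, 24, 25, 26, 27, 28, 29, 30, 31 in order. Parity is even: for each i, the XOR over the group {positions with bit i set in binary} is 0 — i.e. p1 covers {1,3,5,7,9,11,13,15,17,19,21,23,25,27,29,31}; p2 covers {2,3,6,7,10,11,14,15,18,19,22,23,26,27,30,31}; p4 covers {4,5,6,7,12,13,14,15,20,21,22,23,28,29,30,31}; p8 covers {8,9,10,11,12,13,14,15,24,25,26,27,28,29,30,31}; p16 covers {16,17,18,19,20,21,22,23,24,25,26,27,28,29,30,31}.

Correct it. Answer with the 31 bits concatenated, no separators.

1011001001111101010001000011111

s1 (pos 1,3,5,7,9,11,13,15,17,19,21,23,25,27,29,31): 1⊕1⊕0⊕1⊕0⊕1⊕0⊕0⊕0⊕0⊕0⊕0⊕0⊕1⊕1⊕1 = 1
s2 (pos 2,3,6,7,10,11,14,15,18,19,22,23,26,27,30,31): 0⊕1⊕0⊕1⊕1⊕1⊕1⊕0⊕1⊕0⊕1⊕0⊕0⊕1⊕1⊕1 = 0
s4 (pos 4,5,6,7,12,13,14,15,20,21,22,23,28,29,30,31): 1⊕0⊕0⊕1⊕1⊕0⊕1⊕0⊕0⊕0⊕1⊕0⊕1⊕1⊕1⊕1 = 1
s8 (pos 8,9,10,11,12,13,14,15,24,25,26,27,28,29,30,31): 0⊕0⊕1⊕1⊕1⊕0⊕1⊕0⊕0⊕0⊕0⊕1⊕1⊕1⊕1⊕1 = 1
s16 (pos 16,17,18,19,20,21,22,23,24,25,26,27,28,29,30,31): 1⊕0⊕1⊕0⊕0⊕0⊕1⊕0⊕0⊕0⊕0⊕1⊕1⊕1⊕1⊕1 = 0
Syndrome s16…s1 = 01101 → error at position 13.
Flip position 13: 1011001001110101010001000011111 → 1011001001111101010001000011111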